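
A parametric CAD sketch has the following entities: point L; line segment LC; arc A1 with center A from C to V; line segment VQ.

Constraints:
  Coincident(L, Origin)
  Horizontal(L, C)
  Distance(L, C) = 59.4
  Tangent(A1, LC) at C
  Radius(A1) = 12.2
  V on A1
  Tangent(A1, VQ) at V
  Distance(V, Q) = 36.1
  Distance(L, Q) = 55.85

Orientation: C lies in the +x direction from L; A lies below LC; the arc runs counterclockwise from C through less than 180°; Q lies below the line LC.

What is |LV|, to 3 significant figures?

48.6

Checks: |AV| = 12.20 ✓; ∠(AV, VQ) = 90.00° ✓; |VQ| = 36.10 ✓; |LQ| = 55.85 ✓.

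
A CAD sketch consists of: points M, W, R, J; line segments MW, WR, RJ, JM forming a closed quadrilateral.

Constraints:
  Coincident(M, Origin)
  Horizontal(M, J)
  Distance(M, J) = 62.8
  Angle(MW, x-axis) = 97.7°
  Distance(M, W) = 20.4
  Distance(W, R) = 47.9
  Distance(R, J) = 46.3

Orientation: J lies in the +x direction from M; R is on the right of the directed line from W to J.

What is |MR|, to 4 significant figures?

30.15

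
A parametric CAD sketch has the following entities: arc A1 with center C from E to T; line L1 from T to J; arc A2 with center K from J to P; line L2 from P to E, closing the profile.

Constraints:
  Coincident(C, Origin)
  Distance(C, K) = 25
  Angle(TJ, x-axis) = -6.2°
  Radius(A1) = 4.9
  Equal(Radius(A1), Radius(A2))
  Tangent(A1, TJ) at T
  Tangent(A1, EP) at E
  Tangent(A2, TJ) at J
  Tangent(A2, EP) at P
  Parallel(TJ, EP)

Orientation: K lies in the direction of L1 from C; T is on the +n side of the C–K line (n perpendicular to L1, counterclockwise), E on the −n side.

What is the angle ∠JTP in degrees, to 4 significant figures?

21.41°

The slot axis is L1's direction at -6.2°, so u = (cos -6.2°, sin -6.2°) = (0.9942, -0.1080) and n = (−sin -6.2°, cos -6.2°) = (0.1080, 0.9942). C is at the origin and K lies 25.0 along u from C, so K = 25.0·u = (24.85, -2.700). Tangency of A1 to both parallel lines with radius 4.9 puts T and E at C ± 4.9·n: T = (0.5292, 4.871), E = (-0.5292, -4.871). Equal radii place J and P the same way about K: J = K + 4.9·n = (25.38, 2.171), P = K − 4.9·n = (24.32, -7.571). Then cos ∠JTP = TJ·TP / (|TJ||TP|), giving 21.41°.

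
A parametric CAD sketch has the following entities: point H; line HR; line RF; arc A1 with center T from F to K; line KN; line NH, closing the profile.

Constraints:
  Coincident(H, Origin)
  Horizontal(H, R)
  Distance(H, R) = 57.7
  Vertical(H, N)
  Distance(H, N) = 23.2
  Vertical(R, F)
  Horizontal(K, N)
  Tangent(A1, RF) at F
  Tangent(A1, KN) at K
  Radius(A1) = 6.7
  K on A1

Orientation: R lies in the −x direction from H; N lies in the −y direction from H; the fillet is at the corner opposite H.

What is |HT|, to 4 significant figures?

53.60

H is at the origin; H and R share the same y with |HR| = 57.7 and R on the −x side, so R = (-57.70, 0.000). H and N share the same x with |HN| = 23.2 and N on the −y side, so N = (0.000, -23.20). The virtual corner opposite H is at (-57.70, -23.20). Tangency of A1 to RF means the radius TF is perpendicular to RF and since A1 is tangent to KN there, TK ⟂ KN, with radius 6.7, so the center T sits 6.7 in from both sides at T = (-51.00, -16.50). Then |HT| = |T − H| = 53.60.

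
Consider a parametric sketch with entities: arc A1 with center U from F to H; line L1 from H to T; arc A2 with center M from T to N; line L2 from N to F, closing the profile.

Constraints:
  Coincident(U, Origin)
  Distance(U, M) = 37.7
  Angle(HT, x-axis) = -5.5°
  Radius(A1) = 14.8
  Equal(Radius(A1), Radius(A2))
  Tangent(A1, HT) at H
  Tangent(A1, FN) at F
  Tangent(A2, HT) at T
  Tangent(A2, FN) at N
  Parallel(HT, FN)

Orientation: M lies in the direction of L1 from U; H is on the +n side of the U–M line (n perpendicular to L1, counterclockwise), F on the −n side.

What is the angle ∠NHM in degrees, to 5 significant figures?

16.703°

The slot axis is L1's direction at -5.5°, so u = (cos -5.5°, sin -5.5°) = (0.99540, -0.095846) and n = (−sin -5.5°, cos -5.5°) = (0.095846, 0.99540). U is at the origin and M lies 37.7 along u from U, so M = 37.7·u = (37.526, -3.6134). Tangency of A1 to both parallel lines with radius 14.8 puts H and F at U ± 14.8·n: H = (1.4185, 14.732), F = (-1.4185, -14.732). Equal radii place T and N the same way about M: T = M + 14.8·n = (38.945, 11.118), N = M − 14.8·n = (36.108, -18.345). Then cos ∠NHM = HN·HM / (|HN||HM|), giving 16.703°.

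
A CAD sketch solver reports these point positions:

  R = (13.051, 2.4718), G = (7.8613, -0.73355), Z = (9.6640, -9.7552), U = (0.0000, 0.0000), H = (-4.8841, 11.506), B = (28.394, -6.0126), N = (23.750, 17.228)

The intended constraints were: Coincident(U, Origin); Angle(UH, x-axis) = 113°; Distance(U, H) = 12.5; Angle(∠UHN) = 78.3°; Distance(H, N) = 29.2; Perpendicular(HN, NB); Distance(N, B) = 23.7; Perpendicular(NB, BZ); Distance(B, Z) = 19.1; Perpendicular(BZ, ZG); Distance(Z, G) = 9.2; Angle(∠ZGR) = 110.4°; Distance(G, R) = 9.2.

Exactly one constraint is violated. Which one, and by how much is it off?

Distance(G, R) = 9.2 — off by 3.10.

U = (0.00, 0.00) ✓; UH at 113.0° ✓; |UH| = 12.50 ✓; ∠UHN = 78.30° ✓; |HN| = 29.20 ✓; ∠(HN, NB) = 90.00° ✓; |NB| = 23.70 ✓; ∠(NB, BZ) = 90.00° ✓; |BZ| = 19.10 ✓; ∠(BZ, ZG) = 90.00° ✓; |ZG| = 9.200 ✓; ∠ZGR = 110.4° ✓; |GR| = 6.100 ✗.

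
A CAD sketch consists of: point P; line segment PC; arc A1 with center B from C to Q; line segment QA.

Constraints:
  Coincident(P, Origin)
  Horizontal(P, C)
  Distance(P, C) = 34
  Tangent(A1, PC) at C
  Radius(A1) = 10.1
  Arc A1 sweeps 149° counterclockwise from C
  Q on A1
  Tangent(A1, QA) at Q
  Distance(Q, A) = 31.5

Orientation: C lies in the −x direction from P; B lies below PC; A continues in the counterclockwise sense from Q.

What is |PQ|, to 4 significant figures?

43.46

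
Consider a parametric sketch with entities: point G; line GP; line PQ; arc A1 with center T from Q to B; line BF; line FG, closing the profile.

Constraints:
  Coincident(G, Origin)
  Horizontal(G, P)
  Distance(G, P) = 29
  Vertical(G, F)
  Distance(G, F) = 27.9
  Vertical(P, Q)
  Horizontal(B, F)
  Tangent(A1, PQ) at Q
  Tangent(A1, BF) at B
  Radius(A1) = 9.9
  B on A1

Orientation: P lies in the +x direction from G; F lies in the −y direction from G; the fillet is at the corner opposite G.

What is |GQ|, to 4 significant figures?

34.13

The virtual corner opposite G is at (29.00, -27.90). The tangent condition forces TQ to be normal to PQ and A1 meets BF tangentially, so TB is at right angles to BF, with radius 9.9, so the center T sits 9.9 in from both sides at T = (19.10, -18.00). That places the tangent points at Q = (29.00, -18.00) on PQ and B = (19.10, -27.90) on BF. Then |GQ| = |Q − G| = 34.13.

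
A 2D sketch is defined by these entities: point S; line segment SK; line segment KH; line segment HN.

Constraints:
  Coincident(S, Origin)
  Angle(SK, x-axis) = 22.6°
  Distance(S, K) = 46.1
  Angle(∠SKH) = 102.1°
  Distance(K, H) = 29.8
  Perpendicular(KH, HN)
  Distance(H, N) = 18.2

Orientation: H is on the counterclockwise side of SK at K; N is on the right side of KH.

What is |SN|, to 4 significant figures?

74.57

S is at the origin; SK runs at 22.6° with length 46.1, so K = 46.1·(cos 22.6°, sin 22.6°) = (42.56, 17.72). ∠SKH = 102.1°, so KH runs at 22.6° + (180° − 102.1°) = 100.5° from the x-axis; with |KH| = 29.8, H = K + 29.8·(cos 100.5°, sin 100.5°) = (37.13, 47.02). KH ⟂ HN; with |HN| = 18.2 on the right of KH, N = H + 18.2·(0.9833, 0.1822) = (55.02, 50.33). Then |SN| = |N − S| = 74.57.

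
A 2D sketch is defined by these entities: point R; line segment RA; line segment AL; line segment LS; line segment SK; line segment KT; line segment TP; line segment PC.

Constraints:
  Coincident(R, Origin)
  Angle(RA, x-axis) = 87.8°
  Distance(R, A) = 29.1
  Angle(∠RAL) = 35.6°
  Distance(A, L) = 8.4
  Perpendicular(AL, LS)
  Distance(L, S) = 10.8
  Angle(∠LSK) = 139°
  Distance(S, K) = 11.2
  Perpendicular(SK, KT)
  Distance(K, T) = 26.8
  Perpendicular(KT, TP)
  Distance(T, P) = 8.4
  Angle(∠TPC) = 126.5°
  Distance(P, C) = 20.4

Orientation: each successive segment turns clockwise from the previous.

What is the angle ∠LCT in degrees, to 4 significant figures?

109.0°

R is at the origin; RA runs at 87.8° with length 29.1, so A = (1.117, 29.08). ∠RAL = 35.6° gives AL at -56.60° from the x-axis; with |AL| = 8.4, L = (5.741, 22.07). The perpendicularity gives LS at right angles to AL, so LS runs at -146.6°; with |LS| = 10.8, S = (-3.275, 16.12). ∠LSK = 139.0° gives SK at 172.4° from the x-axis; with |SK| = 11.2, K = (-14.38, 17.60). The perpendicularity gives KT at right angles to SK, so KT runs at 82.40°; with |KT| = 26.8, T = (-10.83, 44.17). KT is perpendicular to TP, so TP runs at -7.600°; with |TP| = 8.4, P = (-2.506, 43.06). ∠TPC = 126.5° gives PC at -61.10° from the x-axis; with |PC| = 20.4, C = (7.353, 25.20). Then cos ∠LCT = CL·CT / (|CL||CT|), giving 109.0°.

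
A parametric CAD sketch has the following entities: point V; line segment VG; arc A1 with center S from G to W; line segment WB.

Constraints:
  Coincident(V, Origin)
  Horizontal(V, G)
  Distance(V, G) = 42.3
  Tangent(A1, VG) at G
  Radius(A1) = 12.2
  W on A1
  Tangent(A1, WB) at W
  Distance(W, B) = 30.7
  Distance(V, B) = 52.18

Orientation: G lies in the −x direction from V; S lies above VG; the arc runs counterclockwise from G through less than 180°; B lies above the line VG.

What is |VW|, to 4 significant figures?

32.44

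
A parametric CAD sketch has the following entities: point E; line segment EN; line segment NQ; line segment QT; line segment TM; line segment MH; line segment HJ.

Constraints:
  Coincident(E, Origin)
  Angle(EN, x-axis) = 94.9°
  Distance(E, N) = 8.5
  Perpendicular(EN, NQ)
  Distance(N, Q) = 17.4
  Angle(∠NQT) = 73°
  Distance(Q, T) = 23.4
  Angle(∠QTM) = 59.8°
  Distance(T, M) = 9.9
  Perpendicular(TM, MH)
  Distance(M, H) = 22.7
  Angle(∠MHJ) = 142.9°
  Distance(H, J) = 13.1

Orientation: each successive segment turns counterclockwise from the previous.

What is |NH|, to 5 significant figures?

20.490

∠QTM = 59.8° gives TM at 52.100° from the x-axis; with |TM| = 9.9, M = (-3.2531, -6.9168). TM ⟂ MH, so MH runs at 142.10°; with |MH| = 22.7, H = (-21.165, 7.0275). Then |NH| = |H − N| = 20.490.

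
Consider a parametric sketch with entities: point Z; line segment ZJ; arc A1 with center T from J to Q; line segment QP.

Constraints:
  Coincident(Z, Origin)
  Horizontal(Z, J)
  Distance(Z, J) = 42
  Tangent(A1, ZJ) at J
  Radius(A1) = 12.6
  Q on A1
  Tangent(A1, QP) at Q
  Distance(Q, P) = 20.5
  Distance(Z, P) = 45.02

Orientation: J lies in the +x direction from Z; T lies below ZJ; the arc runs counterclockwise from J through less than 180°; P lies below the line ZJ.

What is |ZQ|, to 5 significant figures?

32.157

Checks: |TQ| = 12.60 ✓; ∠(TQ, QP) = 90.00° ✓; |QP| = 20.50 ✓; |ZP| = 45.02 ✓.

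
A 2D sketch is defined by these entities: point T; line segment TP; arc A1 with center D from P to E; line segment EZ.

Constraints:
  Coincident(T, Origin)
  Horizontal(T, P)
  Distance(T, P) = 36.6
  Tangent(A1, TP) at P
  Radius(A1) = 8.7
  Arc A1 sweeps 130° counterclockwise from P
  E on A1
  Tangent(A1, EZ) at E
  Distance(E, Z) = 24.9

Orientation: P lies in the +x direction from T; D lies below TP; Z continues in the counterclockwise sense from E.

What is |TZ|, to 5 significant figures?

56.779

T is at the origin; T and P share the same y with |TP| = 36.6 and P on the +x side, so P = (36.600, 0.0000). The tangent condition forces DP to be normal to TP, so D = P + (0, -8.7) = (36.600, -8.7000). On A1, P sits at bearing 90° from D; a 130° counterclockwise sweep puts E at bearing 220°, so E = D + 8.7·(cos 220°, sin 220°) = (29.935, -14.292). A1 meets EZ tangentially, so DE is at right angles to EZ, so EZ runs along (−sin 220°, cos 220°); with |EZ| = 24.9, Z = (45.941, -33.367). Then |TZ| = |Z − T| = 56.779.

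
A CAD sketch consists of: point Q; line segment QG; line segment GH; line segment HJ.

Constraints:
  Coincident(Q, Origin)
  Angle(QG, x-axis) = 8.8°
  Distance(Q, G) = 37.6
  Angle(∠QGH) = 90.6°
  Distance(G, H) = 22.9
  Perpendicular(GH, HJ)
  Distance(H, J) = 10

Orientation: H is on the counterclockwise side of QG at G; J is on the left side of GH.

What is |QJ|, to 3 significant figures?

36.1

Q is at the origin; QG runs at 8.8° with length 37.6, so G = 37.6·(cos 8.8°, sin 8.8°) = (37.2, 5.75). ∠QGH = 90.6°, so GH runs at 8.8° + (180° − 90.6°) = 98.2° from the x-axis; with |GH| = 22.9, H = G + 22.9·(cos 98.2°, sin 98.2°) = (33.9, 28.4). The perpendicularity gives HJ at right angles to GH; with |HJ| = 10.0 on the left of GH, J = H + 10.0·(-0.990, -0.143) = (24.0, 27.0). Then |QJ| = |J − Q| = 36.1.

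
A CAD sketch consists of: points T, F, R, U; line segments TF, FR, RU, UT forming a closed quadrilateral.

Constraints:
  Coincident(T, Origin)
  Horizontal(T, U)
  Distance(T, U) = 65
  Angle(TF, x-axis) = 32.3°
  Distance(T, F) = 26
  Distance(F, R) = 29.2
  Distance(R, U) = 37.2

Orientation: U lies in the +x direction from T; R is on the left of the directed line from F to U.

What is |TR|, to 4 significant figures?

55.15

Checks: |FR| = 29.20 ✓; |RU| = 37.20 ✓.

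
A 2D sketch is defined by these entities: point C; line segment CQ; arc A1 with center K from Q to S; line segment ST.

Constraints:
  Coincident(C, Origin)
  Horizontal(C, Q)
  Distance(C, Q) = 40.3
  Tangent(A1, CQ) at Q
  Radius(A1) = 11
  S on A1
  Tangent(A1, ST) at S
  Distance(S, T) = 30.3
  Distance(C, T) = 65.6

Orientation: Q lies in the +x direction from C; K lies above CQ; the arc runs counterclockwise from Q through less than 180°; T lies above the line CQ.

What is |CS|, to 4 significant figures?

52.50

Checks: ∠(KQ, QC) = 90.00° ✓; |KS| = 11.00 ✓; ∠(KS, ST) = 90.00° ✓; |ST| = 30.30 ✓; |CT| = 65.60 ✓.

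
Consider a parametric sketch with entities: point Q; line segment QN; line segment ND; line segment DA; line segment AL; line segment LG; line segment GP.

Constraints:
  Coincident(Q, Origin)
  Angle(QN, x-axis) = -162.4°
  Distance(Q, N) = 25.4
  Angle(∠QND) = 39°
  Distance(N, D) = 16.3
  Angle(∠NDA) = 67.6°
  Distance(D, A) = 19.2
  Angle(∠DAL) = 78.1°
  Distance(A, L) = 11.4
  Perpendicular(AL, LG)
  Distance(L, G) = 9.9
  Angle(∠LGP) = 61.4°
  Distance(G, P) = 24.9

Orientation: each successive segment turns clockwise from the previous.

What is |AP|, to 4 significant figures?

10.65

Q is at the origin; QN runs at -162.4° with length 25.4, so N = (-24.21, -7.680). ∠QND = 39.0° gives ND at 56.60° from the x-axis; with |ND| = 16.3, D = (-15.24, 5.928). ∠NDA = 67.6° gives DA at -55.80° from the x-axis; with |DA| = 19.2, A = (-4.446, -9.952). ∠DAL = 78.1° gives AL at -157.7° from the x-axis; with |AL| = 11.4, L = (-14.99, -14.28). AL is perpendicular to LG, so LG runs at 112.3°; with |LG| = 9.9, G = (-18.75, -5.118). ∠LGP = 61.4° gives GP at -6.300° from the x-axis; with |GP| = 24.9, P = (5.999, -7.851). Then |AP| = |P − A| = 10.65.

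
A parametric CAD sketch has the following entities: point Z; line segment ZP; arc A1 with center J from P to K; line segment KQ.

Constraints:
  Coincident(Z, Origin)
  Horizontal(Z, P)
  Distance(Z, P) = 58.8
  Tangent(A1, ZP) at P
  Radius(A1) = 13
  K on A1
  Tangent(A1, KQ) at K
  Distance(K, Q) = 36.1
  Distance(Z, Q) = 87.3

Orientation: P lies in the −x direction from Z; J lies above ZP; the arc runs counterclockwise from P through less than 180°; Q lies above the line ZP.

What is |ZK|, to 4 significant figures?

53.39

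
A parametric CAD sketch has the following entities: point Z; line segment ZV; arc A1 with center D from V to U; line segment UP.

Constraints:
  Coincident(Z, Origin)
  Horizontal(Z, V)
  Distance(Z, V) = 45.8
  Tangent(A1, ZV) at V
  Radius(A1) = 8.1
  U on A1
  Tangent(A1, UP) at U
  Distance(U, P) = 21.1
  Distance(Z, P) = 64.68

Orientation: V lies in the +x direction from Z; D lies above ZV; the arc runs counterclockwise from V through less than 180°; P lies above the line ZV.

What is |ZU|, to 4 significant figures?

53.97

Z is at the origin; Z and V share the same y with |ZV| = 45.8 and V on the +x side, so V = (45.80, 0.000). A1 meets ZV tangentially, so DV is at right angles to ZV, so D = V + (0, 8.1) = (45.80, 8.100). Since DU ⟂ UP (tangency), |DP| = √(8.1² + 21.1²) = 22.60 regardless of where U sits on A1. So P lies on both circle(Z, 64.68) and circle(D, 22.60); the above-ZV intersection is P = (59.04, 26.42). U is the foot of the tangent from P: U = (53.63, 6.023).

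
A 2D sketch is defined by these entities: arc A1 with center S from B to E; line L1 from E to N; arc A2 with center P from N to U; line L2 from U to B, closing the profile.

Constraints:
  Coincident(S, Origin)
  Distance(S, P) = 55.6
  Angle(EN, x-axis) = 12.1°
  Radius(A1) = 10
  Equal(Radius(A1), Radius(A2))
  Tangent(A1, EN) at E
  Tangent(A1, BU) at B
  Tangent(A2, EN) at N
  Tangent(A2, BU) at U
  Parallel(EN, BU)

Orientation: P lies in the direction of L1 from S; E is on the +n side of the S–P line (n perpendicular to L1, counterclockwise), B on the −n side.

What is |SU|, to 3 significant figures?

56.5

The slot axis is L1's direction at 12.1°, so u = (cos 12.1°, sin 12.1°) = (0.978, 0.210) and n = (−sin 12.1°, cos 12.1°) = (-0.210, 0.978). S is at the origin and P lies 55.6 along u from S, so P = 55.6·u = (54.4, 11.7). Tangency of A1 to both parallel lines with radius 10.0 puts E and B at S ± 10.0·n: E = (-2.10, 9.78), B = (2.10, -9.78). Equal radii place N and U the same way about P: N = P + 10.0·n = (52.3, 21.4), U = P − 10.0·n = (56.5, 1.88). Then |SU| = |U − S| = 56.5.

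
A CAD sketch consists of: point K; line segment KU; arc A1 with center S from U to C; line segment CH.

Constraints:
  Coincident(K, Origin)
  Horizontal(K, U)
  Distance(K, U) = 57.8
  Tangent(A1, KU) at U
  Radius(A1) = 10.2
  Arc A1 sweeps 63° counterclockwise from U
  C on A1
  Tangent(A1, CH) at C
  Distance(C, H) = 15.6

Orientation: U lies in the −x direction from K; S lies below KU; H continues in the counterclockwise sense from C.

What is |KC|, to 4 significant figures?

67.12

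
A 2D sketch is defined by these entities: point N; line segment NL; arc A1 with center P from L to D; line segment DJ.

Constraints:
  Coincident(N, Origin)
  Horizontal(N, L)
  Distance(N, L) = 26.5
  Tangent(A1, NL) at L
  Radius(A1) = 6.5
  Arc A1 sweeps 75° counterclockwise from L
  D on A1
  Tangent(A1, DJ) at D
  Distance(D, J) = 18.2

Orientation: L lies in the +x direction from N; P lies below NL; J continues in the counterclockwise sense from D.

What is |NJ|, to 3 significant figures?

27.2

N is at the origin; NL is horizontal with |NL| = 26.5 and L on the +x side, so L = (26.5, 0.00). Since A1 is tangent to NL there, PL ⟂ NL, so P = L + (0, -6.5) = (26.5, -6.50). On A1, L sits at bearing 90° from P; a 75° counterclockwise sweep puts D at bearing 165°, so D = P + 6.5·(cos 165°, sin 165°) = (20.2, -4.82). A1 meets DJ tangentially, so PD is at right angles to DJ, so DJ runs along (−sin 165°, cos 165°); with |DJ| = 18.2, J = (15.5, -22.4). Then |NJ| = |J − N| = 27.2.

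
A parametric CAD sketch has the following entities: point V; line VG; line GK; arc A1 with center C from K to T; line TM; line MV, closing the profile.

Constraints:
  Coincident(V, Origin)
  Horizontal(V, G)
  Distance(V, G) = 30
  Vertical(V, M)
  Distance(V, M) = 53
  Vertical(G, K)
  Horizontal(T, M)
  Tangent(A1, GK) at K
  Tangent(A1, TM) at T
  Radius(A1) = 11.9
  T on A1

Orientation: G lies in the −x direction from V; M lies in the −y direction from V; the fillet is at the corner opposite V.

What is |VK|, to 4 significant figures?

50.88

The virtual corner opposite V is at (-30.00, -53.00). A1 meets GK tangentially, so CK is at right angles to GK and tangency of A1 to TM means the radius CT is perpendicular to TM, with radius 11.9, so the center C sits 11.9 in from both sides at C = (-18.10, -41.10). That places the tangent points at K = (-30.00, -41.10) on GK and T = (-18.10, -53.00) on TM. Then |VK| = |K − V| = 50.88.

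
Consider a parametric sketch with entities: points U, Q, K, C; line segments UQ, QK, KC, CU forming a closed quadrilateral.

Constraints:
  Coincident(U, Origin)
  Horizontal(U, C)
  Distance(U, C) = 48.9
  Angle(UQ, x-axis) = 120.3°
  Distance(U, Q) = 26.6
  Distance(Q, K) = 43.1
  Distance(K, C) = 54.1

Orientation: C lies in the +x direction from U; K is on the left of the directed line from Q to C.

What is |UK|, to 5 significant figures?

52.109

Checks: |QK| = 43.10 ✓; |KC| = 54.10 ✓.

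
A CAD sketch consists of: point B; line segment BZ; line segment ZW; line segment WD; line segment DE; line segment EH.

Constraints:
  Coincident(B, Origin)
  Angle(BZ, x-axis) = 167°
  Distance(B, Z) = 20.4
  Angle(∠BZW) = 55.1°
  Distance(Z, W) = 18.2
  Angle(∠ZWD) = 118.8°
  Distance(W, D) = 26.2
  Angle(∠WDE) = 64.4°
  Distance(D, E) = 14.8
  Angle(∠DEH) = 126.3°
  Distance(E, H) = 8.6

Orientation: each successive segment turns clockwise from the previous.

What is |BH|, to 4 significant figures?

1.174

B is at the origin; BZ runs at 167.0° with length 20.4, so Z = (-19.88, 4.589). ∠BZW = 55.1° gives ZW at 42.10° from the x-axis; with |ZW| = 18.2, W = (-6.373, 16.79). ∠ZWD = 118.8° gives WD at -19.10° from the x-axis; with |WD| = 26.2, D = (18.38, 8.218). ∠WDE = 64.4° gives DE at -134.7° from the x-axis; with |DE| = 14.8, E = (7.974, -2.302). ∠DEH = 126.3° gives EH at 171.6° from the x-axis; with |EH| = 8.6, H = (-0.5335, -1.046). Then |BH| = |H − B| = 1.174.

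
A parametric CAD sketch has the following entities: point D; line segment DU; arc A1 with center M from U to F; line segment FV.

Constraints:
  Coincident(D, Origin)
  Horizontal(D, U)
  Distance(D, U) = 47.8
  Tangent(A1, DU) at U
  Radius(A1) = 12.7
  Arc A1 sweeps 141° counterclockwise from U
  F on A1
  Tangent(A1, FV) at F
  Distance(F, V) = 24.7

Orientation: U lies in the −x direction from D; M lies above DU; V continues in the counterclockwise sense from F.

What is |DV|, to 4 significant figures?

70.24

D is at the origin; D and U share the same y with |DU| = 47.8 and U on the −x side, so U = (-47.80, 0.000). The tangent condition forces MU to be normal to DU, so M = U + (0, 12.7) = (-47.80, 12.70). On A1, U sits at bearing -90° from M; a 141° counterclockwise sweep puts F at bearing 51°, so F = M + 12.7·(cos 51°, sin 51°) = (-39.81, 22.57). The tangent condition forces MF to be normal to FV, so FV runs along (−sin 51°, cos 51°); with |FV| = 24.7, V = (-59.00, 38.11). Then |DV| = |V − D| = 70.24.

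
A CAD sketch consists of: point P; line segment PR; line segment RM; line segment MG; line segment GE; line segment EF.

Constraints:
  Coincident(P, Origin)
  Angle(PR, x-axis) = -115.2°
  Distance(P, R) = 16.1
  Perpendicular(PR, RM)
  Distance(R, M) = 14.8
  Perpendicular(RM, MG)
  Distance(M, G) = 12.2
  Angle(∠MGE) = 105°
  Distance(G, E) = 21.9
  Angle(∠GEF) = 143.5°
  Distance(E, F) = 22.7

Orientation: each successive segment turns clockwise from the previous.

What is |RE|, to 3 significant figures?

19.0

The perpendicularity gives MG at right angles to RM, so MG runs at 64.8°; with |MG| = 12.2, G = (-15.1, 2.77). ∠MGE = 105.0° gives GE at -10.2° from the x-axis; with |GE| = 21.9, E = (6.50, -1.11). Then |RE| = |E − R| = 19.0.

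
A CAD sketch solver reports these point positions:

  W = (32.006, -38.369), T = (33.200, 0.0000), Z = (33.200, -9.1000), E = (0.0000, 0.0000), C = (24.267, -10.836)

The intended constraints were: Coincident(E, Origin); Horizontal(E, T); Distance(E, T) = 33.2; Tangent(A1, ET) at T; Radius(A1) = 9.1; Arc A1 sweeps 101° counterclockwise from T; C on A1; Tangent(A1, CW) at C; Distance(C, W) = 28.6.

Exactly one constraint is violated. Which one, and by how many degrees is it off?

Tangent(A1, CW) at C — off by 4.70°.

E = (0.00, 0.00) ✓; E.y = 0.00, T.y = 0.00 ✓; |ET| = 33.20 ✓; ∠(ZT, TE) = 90.00° ✓; |ZT| = 9.100 ✓; bearing(Z→C) − bearing(Z→T) = 101.0° ✓; |ZC| = 9.100 ✓; ∠(ZC, CW) = 85.30° ✗; |CW| = 28.60 ✓.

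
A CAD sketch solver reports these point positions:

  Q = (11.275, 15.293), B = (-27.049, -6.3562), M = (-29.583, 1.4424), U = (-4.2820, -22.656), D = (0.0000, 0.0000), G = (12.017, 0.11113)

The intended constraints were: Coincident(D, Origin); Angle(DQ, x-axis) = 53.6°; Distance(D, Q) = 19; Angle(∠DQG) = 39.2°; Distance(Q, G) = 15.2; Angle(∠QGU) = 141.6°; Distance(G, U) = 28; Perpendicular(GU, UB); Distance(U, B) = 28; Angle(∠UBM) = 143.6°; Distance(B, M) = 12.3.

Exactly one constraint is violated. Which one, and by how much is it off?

Distance(B, M) = 12.3 — off by 4.10.

D = (0.00, 0.00) ✓; DQ at 53.60° ✓; |DQ| = 19.00 ✓; ∠DQG = 39.20° ✓; |QG| = 15.20 ✓; ∠QGU = 141.6° ✓; |GU| = 28.00 ✓; ∠(GU, UB) = 90.00° ✓; |UB| = 28.00 ✓; ∠UBM = 143.6° ✓; |BM| = 8.200 ✗.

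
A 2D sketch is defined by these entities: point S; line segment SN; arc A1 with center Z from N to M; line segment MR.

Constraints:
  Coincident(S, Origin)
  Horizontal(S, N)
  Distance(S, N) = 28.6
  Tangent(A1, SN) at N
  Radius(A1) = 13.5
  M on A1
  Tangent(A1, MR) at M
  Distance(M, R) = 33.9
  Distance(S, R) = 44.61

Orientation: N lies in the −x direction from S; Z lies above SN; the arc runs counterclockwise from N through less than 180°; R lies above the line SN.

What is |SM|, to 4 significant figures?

18.74

S is at the origin; SN is horizontal with |SN| = 28.6 and N on the −x side, so N = (-28.60, 0.000). Since A1 is tangent to SN there, ZN ⟂ SN, so Z = N + (0, 13.5) = (-28.60, 13.50). Since ZM ⟂ MR (tangency), |ZR| = √(13.5² + 33.9²) = 36.49 regardless of where M sits on A1. So R lies on both circle(S, 44.61) and circle(Z, 36.49); the above-SN intersection is R = (-8.312, 43.83). M is the foot of the tangent from R: M = (-15.40, 10.68).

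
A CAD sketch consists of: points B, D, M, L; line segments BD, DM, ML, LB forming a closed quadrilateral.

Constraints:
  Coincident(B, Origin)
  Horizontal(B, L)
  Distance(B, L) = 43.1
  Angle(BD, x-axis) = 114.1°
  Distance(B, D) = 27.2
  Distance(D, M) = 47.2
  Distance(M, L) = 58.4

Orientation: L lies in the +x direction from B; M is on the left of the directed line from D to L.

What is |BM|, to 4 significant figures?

60.75

Checks: |DM| = 47.20 ✓; |ML| = 58.40 ✓.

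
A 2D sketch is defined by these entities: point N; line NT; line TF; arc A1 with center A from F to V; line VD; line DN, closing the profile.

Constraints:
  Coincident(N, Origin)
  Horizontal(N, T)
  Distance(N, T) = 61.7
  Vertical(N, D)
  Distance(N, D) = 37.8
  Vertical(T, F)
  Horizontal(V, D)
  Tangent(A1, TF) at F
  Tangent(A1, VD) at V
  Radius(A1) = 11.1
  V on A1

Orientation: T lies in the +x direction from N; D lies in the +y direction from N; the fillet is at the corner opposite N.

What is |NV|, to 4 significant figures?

63.16

The virtual corner opposite N is at (61.70, 37.80). A1 meets TF tangentially, so AF is at right angles to TF and tangency of A1 to VD means the radius AV is perpendicular to VD, with radius 11.1, so the center A sits 11.1 in from both sides at A = (50.60, 26.70). That places the tangent points at F = (61.70, 26.70) on TF and V = (50.60, 37.80) on VD. Then |NV| = |V − N| = 63.16.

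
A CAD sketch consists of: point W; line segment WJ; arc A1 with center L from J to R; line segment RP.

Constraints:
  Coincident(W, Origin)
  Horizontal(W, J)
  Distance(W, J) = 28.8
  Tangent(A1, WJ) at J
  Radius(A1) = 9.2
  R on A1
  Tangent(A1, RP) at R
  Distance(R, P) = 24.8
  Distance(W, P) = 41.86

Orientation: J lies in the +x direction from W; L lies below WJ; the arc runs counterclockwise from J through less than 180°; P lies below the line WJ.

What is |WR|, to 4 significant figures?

22.27

W is at the origin; WJ is horizontal with |WJ| = 28.8 and J on the +x side, so J = (28.80, 0.000). Tangency of A1 to WJ means the radius LJ is perpendicular to WJ, so L = J + (0, -9.2) = (28.80, -9.200). Since LR ⟂ RP (tangency), |LP| = √(9.2² + 24.8²) = 26.45 regardless of where R sits on A1. So P lies on both circle(W, 41.86) and circle(L, 26.45); the below-WJ intersection is P = (22.96, -35.00). R is the foot of the tangent from P: R = (19.68, -10.42).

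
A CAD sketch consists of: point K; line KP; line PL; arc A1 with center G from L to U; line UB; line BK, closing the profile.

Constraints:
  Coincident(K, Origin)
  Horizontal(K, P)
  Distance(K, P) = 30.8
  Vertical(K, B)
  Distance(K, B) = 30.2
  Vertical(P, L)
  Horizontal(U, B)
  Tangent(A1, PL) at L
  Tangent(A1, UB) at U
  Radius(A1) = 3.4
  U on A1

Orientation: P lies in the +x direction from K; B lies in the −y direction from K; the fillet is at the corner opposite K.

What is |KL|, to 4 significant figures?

40.83

K is at the origin; KP is horizontal with |KP| = 30.8 and P on the +x side, so P = (30.80, 0.000). KB is vertical with |KB| = 30.2 and B on the −y side, so B = (0.000, -30.20). The virtual corner opposite K is at (30.80, -30.20). Tangency of A1 to PL means the radius GL is perpendicular to PL and tangency of A1 to UB means the radius GU is perpendicular to UB, with radius 3.4, so the center G sits 3.4 in from both sides at G = (27.40, -26.80). That places the tangent points at L = (30.80, -26.80) on PL and U = (27.40, -30.20) on UB. Then |KL| = |L − K| = 40.83.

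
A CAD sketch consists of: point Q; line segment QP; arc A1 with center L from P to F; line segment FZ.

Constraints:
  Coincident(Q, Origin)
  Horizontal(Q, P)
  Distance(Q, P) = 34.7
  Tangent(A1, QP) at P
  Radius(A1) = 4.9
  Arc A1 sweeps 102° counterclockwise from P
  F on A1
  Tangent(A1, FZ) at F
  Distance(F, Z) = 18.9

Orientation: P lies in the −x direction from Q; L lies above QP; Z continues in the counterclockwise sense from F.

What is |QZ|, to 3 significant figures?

41.7

Q is at the origin; QP is horizontal with |QP| = 34.7 and P on the −x side, so P = (-34.7, 0.00). Tangency of A1 to QP means the radius LP is perpendicular to QP, so L = P + (0, 4.9) = (-34.7, 4.90). On A1, P sits at bearing -90° from L; a 102° counterclockwise sweep puts F at bearing 12°, so F = L + 4.9·(cos 12°, sin 12°) = (-29.9, 5.92). Tangency of A1 to FZ means the radius LF is perpendicular to FZ, so FZ runs along (−sin 12°, cos 12°); with |FZ| = 18.9, Z = (-33.8, 24.4). Then |QZ| = |Z − Q| = 41.7.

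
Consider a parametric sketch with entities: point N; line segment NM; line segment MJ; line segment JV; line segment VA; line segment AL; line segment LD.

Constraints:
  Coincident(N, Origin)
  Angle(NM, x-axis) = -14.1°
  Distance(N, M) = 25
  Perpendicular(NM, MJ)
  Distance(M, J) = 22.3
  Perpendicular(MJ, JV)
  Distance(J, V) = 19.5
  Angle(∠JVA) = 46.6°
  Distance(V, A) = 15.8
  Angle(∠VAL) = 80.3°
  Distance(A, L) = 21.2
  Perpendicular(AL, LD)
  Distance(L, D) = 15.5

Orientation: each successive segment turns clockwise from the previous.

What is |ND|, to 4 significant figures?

40.66

∠VAL = 80.3° gives AL at -67.20° from the x-axis; with |AL| = 21.2, L = (21.44, -34.02). AL ⟂ LD, so LD runs at -157.2°; with |LD| = 15.5, D = (7.154, -40.03). Then |ND| = |D − N| = 40.66.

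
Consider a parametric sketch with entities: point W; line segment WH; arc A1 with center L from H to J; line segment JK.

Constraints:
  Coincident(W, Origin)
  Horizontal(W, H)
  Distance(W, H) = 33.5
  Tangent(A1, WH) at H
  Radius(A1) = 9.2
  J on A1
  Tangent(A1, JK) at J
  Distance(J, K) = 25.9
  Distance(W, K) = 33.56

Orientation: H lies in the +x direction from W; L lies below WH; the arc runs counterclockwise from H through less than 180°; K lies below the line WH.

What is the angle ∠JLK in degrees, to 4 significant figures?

70.44°

W is at the origin; WH is horizontal with |WH| = 33.5 and H on the +x side, so H = (33.50, 0.000). The tangent condition forces LH to be normal to WH, so L = H + (0, -9.2) = (33.50, -9.200). Since LJ ⟂ JK (tangency), |LK| = √(9.2² + 25.9²) = 27.49 regardless of where J sits on A1. So K lies on both circle(W, 33.56) and circle(L, 27.49); the below-WH intersection is K = (15.35, -29.84). J is the foot of the tangent from K: J = (24.96, -5.789).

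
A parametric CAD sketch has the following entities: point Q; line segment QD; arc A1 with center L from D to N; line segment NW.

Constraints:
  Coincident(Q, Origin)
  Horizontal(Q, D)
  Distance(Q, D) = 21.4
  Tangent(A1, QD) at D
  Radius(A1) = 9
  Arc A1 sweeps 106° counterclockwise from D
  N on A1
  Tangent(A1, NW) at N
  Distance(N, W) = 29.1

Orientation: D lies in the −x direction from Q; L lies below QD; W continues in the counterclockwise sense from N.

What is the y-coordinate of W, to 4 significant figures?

-39.45

Q is at the origin; QD is horizontal with |QD| = 21.4 and D on the −x side, so D = (-21.40, 0.000). Since A1 is tangent to QD there, LD ⟂ QD, so L = D + (0, -9) = (-21.40, -9.000). On A1, D sits at bearing 90° from L; a 106° counterclockwise sweep puts N at bearing 196°, so N = L + 9.0·(cos 196°, sin 196°) = (-30.05, -11.48). A1 meets NW tangentially, so LN is at right angles to NW, so NW runs along (−sin 196°, cos 196°); with |NW| = 29.1, W = (-22.03, -39.45). So W.y = -39.45.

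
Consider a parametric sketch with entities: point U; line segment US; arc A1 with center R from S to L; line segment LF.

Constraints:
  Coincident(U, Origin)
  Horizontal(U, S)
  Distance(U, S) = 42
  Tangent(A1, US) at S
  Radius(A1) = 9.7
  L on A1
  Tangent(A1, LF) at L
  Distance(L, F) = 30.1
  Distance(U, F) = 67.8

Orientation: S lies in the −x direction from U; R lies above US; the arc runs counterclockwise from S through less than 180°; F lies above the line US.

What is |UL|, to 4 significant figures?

38.76

Checks: |RL| = 9.700 ✓; ∠(RL, LF) = 90.00° ✓; |LF| = 30.10 ✓; |UF| = 67.80 ✓.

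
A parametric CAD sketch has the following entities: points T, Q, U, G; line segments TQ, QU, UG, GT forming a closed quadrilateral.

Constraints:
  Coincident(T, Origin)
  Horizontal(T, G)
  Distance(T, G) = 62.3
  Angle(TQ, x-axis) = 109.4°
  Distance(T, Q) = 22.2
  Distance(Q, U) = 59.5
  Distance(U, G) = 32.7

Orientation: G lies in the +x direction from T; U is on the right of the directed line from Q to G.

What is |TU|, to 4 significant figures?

41.14

T is at the origin; T and G share the same y with |TG| = 62.3 and G in +x, so G = (62.3, 0). TQ runs at 109.4° with |TQ| = 22.2, so Q = (-7.374, 20.94). U is determined by |QU| = 59.5 and |UG| = 32.7 together: it lies at the intersection of circle(Q, 59.5) and circle(G, 32.7). With |QG| = 72.75, the foot of the radical line on QG is 53.36 from Q and the perpendicular offset is √(59.5² − 53.36²) = 26.33. Taking the right-of-QG solution: U = (36.15, -19.63).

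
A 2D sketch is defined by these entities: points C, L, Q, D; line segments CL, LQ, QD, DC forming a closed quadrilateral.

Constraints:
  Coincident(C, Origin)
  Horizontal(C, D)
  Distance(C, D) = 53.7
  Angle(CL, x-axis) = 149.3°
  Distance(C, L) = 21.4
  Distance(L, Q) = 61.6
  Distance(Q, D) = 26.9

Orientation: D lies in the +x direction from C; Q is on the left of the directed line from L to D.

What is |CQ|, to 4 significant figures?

48.23

C is at the origin; CD is horizontal with |CD| = 53.7 and D in +x, so D = (53.7, 0). CL runs at 149.3° with |CL| = 21.4, so L = (-18.40, 10.93). Q is determined by |LQ| = 61.6 and |QD| = 26.9 together: it lies at the intersection of circle(L, 61.6) and circle(D, 26.9). With |LD| = 72.92, the foot of the radical line on LD is 57.52 from L and the perpendicular offset is √(61.6² − 57.52²) = 22.05. Taking the left-of-LD solution: Q = (41.77, 24.11).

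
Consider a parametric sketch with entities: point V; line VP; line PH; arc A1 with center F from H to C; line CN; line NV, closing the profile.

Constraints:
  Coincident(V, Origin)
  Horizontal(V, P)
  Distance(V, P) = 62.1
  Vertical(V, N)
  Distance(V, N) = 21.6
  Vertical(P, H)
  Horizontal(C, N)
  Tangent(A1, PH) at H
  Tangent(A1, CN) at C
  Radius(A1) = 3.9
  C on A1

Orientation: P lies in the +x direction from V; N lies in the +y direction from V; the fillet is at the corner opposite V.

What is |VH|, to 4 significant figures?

64.57

V is at the origin; V and P share the same y with |VP| = 62.1 and P on the +x side, so P = (62.10, 0.000). VN is vertical with |VN| = 21.6 and N on the +y side, so N = (0.000, 21.60). The virtual corner opposite V is at (62.10, 21.60). Tangency of A1 to PH means the radius FH is perpendicular to PH and A1 meets CN tangentially, so FC is at right angles to CN, with radius 3.9, so the center F sits 3.9 in from both sides at F = (58.20, 17.70). That places the tangent points at H = (62.10, 17.70) on PH and C = (58.20, 21.60) on CN. Then |VH| = |H − V| = 64.57.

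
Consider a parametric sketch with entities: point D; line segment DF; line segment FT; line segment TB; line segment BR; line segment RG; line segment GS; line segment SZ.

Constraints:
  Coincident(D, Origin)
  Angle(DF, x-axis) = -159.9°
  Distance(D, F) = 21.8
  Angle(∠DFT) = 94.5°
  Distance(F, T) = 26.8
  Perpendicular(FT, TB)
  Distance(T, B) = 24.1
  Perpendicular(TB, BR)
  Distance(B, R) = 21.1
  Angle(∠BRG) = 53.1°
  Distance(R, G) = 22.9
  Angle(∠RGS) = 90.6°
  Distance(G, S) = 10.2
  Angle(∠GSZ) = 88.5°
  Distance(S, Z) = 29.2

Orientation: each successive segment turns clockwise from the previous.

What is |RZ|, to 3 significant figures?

11.5

∠RGS = 90.6° gives GS at 78.3° from the x-axis; with |GS| = 10.2, S = (-21.2, 22.6). ∠GSZ = 88.5° gives SZ at -13.2° from the x-axis; with |SZ| = 29.2, Z = (7.19, 15.9). Then |RZ| = |Z − R| = 11.5.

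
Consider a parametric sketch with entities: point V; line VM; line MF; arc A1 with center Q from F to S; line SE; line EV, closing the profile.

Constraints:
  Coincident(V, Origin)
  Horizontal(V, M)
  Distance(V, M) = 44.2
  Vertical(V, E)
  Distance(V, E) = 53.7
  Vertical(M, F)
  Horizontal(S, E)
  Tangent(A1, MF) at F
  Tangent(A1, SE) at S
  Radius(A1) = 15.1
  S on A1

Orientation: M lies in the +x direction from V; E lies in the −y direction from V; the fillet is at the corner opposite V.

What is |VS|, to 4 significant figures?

61.08

V is at the origin; V and M share the same y with |VM| = 44.2 and M on the +x side, so M = (44.20, 0.000). VE is vertical with |VE| = 53.7 and E on the −y side, so E = (0.000, -53.70). The virtual corner opposite V is at (44.20, -53.70). The tangent condition forces QF to be normal to MF and since A1 is tangent to SE there, QS ⟂ SE, with radius 15.1, so the center Q sits 15.1 in from both sides at Q = (29.10, -38.60). That places the tangent points at F = (44.20, -38.60) on MF and S = (29.10, -53.70) on SE. Then |VS| = |S − V| = 61.08.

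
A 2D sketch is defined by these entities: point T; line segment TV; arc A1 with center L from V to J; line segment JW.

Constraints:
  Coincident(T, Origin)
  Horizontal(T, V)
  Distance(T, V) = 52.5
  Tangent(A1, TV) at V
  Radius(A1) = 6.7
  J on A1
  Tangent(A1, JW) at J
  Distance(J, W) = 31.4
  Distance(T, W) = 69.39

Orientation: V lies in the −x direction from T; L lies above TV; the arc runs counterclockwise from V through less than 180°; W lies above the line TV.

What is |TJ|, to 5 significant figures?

47.169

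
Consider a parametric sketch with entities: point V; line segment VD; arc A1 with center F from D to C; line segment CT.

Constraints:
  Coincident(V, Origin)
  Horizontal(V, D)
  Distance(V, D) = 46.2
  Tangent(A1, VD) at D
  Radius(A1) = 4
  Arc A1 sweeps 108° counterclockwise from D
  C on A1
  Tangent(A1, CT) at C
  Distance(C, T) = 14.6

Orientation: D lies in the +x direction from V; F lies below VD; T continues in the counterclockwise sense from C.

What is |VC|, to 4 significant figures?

42.72

A1 meets VD tangentially, so FD is at right angles to VD, so F = D + (0, -4) = (46.20, -4.000). On A1, D sits at bearing 90° from F; a 108° counterclockwise sweep puts C at bearing 198°, so C = F + 4.0·(cos 198°, sin 198°) = (42.40, -5.236). Then |VC| = |C − V| = 42.72.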